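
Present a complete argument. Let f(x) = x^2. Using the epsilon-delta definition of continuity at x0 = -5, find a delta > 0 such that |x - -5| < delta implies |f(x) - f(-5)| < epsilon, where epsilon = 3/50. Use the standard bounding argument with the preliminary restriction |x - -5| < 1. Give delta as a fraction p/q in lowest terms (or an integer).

Factor: |x^2 - (-5)^2| = |x - -5| * |x + -5|.
Impose |x - -5| < 1 first. Then |x + -5| = |(x - -5) + 2*(-5)| <= |x - -5| + 2*|-5| < 1 + 10 = 11.
So |x^2 - (-5)^2| < delta * 11.
We need delta * 11 <= 3/50, i.e. delta <= 3/50/11 = 3/550.
Since 3/550 < 1, this is tighter than 1; take delta = 3/550.
So delta = 3/550 works.

3/550


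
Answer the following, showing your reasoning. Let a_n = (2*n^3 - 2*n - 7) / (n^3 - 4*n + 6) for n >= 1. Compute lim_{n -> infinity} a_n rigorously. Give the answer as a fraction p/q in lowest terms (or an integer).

Divide numerator and denominator by n^3, the highest power:
numerator / n^3 = 2 - 2/n^2 - 7/n^3
denominator / n^3 = 1 - 4/n^2 + 6/n^3
As n -> infinity, all terms of the form c/n^k (k >= 1) tend to 0.
So numerator / n^3 -> 2 and denominator / n^3 -> 1.
Therefore lim a_n = 2.

2


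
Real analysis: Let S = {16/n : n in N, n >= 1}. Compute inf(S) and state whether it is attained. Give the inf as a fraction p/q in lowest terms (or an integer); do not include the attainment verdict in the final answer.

Analysis:
- Values: 16, 8, 16/3, 4, ... strictly decreasing.
- The maximum is 16 (n=1); sup = 16 (attained).
- The set is bounded below by 0; 16/n -> 0 so 0 is the greatest lower bound.
- 0 is not in the set, so inf = 0 is not attained.
Conclusion: inf(S) = 0, not attained in S.

0


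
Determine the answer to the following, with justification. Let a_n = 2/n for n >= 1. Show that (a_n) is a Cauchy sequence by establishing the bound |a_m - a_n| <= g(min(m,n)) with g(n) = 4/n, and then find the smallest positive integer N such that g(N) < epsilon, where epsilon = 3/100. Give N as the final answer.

For any m, n >= 1, by the triangle inequality:
|a_m - a_n| = |2/m - 2/n| <= 2*1/m + 2*1/n <= 4/min(m,n).
So g(n) = 4/n bounds the Cauchy difference. Since g(n) -> 0, (a_n) is Cauchy.
Now solve g(N) < 3/100: 4/N < 3/100 <=> N > 4 / (3/100) = 400/3.
The smallest integer strictly greater than 400/3 is N = 134.
Check: g(134) = 4/134 = 2/67 < 3/100; g(133) = 4/133 >= 3/100. So N = 134.

134


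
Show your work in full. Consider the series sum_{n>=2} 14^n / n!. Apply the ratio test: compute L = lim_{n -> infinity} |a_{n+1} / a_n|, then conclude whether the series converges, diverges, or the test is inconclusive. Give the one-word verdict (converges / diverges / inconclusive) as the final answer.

Let a_n denote the general term. Form the ratio a_{n+1}/a_n and simplify:
a_{n+1}/a_n = 14/(n + 1)
Take the limit as n -> infinity: L = 0.
Since L = 0 < 1, the ratio test implies the series converges.

converges


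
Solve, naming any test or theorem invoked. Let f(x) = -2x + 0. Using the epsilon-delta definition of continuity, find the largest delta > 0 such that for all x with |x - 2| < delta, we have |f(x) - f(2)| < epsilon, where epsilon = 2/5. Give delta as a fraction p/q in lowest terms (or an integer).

We compute f(2) = -2*(2) + 0 = -4.
|f(x) - f(2)| = |-2x + 0 - (-4)| = |-2(x - 2)| = 2|x - 2|.
We need 2|x - 2| < 2/5, i.e. |x - 2| < 2/5 / 2 = 1/5.
So any delta <= 1/5 works. Conversely, if delta > 1/5, then x = 2 + 1/5 satisfies |x - 2| = 1/5 < delta but |f(x) - f(2)| = 2 * 1/5 = 2/5, which is not < 2/5; so no larger delta works.
Hence the largest such delta is 1/5.

1/5


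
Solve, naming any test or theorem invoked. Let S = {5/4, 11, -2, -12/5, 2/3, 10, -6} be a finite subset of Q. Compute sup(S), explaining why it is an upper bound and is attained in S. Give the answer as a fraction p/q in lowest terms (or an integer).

S is finite, so sup(S) = max(S).
Sorted decreasing:
11, 10, 5/4, 2/3, -2, -12/5, -6
The extremum is 11.
For every x in S, x <= 11. And 11 is in S, so it is attained.
Therefore sup(S) = 11.

11


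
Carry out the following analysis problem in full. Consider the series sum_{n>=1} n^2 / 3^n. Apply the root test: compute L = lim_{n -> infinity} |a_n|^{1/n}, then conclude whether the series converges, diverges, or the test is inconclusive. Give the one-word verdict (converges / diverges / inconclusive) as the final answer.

Let a_n denote the general term. Form |a_n|^(1/n) and simplify:
|a_n|^(1/n) = n^(2/n)/3
Take the limit as n -> infinity: L = 1/3.
Since L = 1/3 < 1, the root test implies convergence.

converges


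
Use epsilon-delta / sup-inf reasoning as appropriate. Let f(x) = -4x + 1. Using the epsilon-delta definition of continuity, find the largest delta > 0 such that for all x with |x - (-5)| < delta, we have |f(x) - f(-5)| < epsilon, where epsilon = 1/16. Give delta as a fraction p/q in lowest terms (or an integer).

We compute f(-5) = -4*(-5) + 1 = 21.
|f(x) - f(-5)| = |-4x + 1 - (21)| = |-4(x - (-5))| = 4|x - (-5)|.
We need 4|x - (-5)| < 1/16, i.e. |x - (-5)| < 1/16 / 4 = 1/64.
So any delta <= 1/64 works. Conversely, if delta > 1/64, then x = -5 + 1/64 satisfies |x - (-5)| = 1/64 < delta but |f(x) - f(-5)| = 4 * 1/64 = 1/16, which is not < 1/16; so no larger delta works.
Hence the largest such delta is 1/64.

1/64


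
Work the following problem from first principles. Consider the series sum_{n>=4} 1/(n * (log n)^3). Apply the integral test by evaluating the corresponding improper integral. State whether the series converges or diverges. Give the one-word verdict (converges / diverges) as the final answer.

Let f(x) = 1/(x*log(x)^3). Then f is positive, continuous, and decreasing on [4, infinity), so the integral test applies.
Compute the improper integral int_{4}^infinity f(x) dx:
  antiderivative F(x) = -1/(2*log(x)^2).
  F(x) -> 0 as x -> infinity.  int = 0 - F(4) = 1/(2*log(4)^2) < infinity. By the integral test, the series converges.

converges


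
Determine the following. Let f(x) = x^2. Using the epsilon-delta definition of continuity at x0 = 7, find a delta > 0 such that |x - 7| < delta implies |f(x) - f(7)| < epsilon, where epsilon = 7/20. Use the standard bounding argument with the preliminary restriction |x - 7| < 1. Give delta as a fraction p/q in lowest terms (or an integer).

Factor: |x^2 - (7)^2| = |x - 7| * |x + 7|.
Impose |x - 7| < 1 first. Then |x + 7| = |(x - 7) + 2*(7)| <= |x - 7| + 2*|7| < 1 + 14 = 15.
So |x^2 - (7)^2| < delta * 15.
We need delta * 15 <= 7/20, i.e. delta <= 7/20/15 = 7/300.
Since 7/300 < 1, this is tighter than 1; take delta = 7/300.
So delta = 7/300 works.

7/300


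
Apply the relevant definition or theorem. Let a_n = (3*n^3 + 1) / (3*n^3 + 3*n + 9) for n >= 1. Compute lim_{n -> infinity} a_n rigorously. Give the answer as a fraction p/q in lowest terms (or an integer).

Divide numerator and denominator by n^3, the highest power:
numerator / n^3 = 3 + n^(-3)
denominator / n^3 = 3 + 3/n^2 + 9/n^3
As n -> infinity, all terms of the form c/n^k (k >= 1) tend to 0.
So numerator / n^3 -> 3 and denominator / n^3 -> 3.
Therefore lim a_n = 1.

1


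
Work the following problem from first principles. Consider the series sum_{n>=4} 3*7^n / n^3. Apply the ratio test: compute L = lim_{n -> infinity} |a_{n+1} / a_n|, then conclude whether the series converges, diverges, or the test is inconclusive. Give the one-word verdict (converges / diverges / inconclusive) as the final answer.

Let a_n denote the general term. Form the ratio a_{n+1}/a_n and simplify:
a_{n+1}/a_n = 7*n^3/(n + 1)^3
Take the limit as n -> infinity: L = 7.
Since L = 7 > 1 (or L = infinity), the ratio test implies the series diverges.

diverges


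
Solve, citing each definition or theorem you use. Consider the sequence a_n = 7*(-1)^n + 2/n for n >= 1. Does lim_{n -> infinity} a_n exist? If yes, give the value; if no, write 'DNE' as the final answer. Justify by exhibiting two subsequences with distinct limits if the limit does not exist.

Examine the behaviour of a_n along subsequences.
a_{2k} = 7 + 2/(2k) -> 7. a_{2k+1} = -7 + 2/(2k+1) -> -7.
Since these two subsequential limits are 7 and -7, distinct, the full sequence cannot converge (a convergent sequence has all subsequences tending to the same limit). So lim a_n does not exist.

DNE


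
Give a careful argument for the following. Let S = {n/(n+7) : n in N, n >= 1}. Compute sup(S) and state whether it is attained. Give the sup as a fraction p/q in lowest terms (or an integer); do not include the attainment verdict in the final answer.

Analysis:
- Values: 1/8, 2/9, 3/10, 4/11, ... strictly increasing.
- Minimum is 1/8 (n=1); inf = 1/8 (attained).
- n/(n+7) = 1 - 7/(n+7) -> 1 from below as n -> infinity, and never equals 1.
- So sup = 1 (not attained).
Conclusion: sup(S) = 1, not attained in S.

1


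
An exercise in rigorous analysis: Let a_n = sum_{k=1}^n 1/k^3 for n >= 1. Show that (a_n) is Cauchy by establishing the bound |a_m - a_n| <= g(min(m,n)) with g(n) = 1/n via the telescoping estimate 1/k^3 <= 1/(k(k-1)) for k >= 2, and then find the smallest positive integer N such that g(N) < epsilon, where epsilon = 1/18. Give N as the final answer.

For m > n >= 1: |a_m - a_n| = sum_{k=n+1}^m 1/k^3.
Use 1/k^3 <= 1/(k(k-1)) = 1/(k-1) - 1/k for k >= 2 (which holds since k^3 >= k^2 >= k(k-1) for k >= 2):
sum_{k=n+1}^m 1/k^3 <= sum_{k=n+1}^m (1/(k-1) - 1/k) = 1/n - 1/m <= 1/n.
By symmetry the same bound holds with n,m swapped, so |a_m - a_n| <= 1/min(m,n) = g(min(m,n)). Since g(n) -> 0, (a_n) is Cauchy.
Now solve g(N) < 1/18: 1/N < 1/18 <=> N > 1/(1/18) = 18.
The smallest integer strictly greater than 18 is N = 19.
Check: g(19) = 1/19 < 1/18; g(18) = 1/18 >= 1/18. So N = 19.

19


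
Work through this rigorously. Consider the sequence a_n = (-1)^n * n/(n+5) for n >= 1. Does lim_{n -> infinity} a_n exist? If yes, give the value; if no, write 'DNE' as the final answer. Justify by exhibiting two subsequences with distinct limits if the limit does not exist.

Examine the behaviour of a_n along subsequences.
a_{2k} = 2k/(2k+5) -> 1. a_{2k+1} = -(2k+1)/(2k+6) -> -1.
Since these two subsequential limits are 1 and -1, distinct, the full sequence cannot converge (a convergent sequence has all subsequences tending to the same limit). So lim a_n does not exist.

DNE


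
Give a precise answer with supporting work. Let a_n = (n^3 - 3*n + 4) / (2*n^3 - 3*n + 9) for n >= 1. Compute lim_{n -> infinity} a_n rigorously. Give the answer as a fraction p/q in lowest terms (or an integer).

Divide numerator and denominator by n^3, the highest power:
numerator / n^3 = 1 - 3/n^2 + 4/n^3
denominator / n^3 = 2 - 3/n^2 + 9/n^3
As n -> infinity, all terms of the form c/n^k (k >= 1) tend to 0.
So numerator / n^3 -> 1 and denominator / n^3 -> 2.
Therefore lim a_n = 1/2.

1/2


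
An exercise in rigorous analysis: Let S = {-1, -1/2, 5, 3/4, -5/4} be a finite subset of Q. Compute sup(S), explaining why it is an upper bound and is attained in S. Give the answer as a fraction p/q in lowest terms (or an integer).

S is finite, so sup(S) = max(S).
Sorted decreasing:
5, 3/4, -1/2, -1, -5/4
The extremum is 5.
For every x in S, x <= 5. And 5 is in S, so it is attained.
Therefore sup(S) = 5.

5


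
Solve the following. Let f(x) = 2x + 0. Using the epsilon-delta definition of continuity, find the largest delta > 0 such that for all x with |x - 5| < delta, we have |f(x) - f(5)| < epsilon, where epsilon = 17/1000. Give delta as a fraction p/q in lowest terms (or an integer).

We compute f(5) = 2*(5) + 0 = 10.
|f(x) - f(5)| = |2x + 0 - (10)| = |2(x - 5)| = 2|x - 5|.
We need 2|x - 5| < 17/1000, i.e. |x - 5| < 17/1000 / 2 = 17/2000.
So any delta <= 17/2000 works. Conversely, if delta > 17/2000, then x = 5 + 17/2000 satisfies |x - 5| = 17/2000 < delta but |f(x) - f(5)| = 2 * 17/2000 = 17/1000, which is not < 17/1000; so no larger delta works.
Hence the largest such delta is 17/2000.

17/2000


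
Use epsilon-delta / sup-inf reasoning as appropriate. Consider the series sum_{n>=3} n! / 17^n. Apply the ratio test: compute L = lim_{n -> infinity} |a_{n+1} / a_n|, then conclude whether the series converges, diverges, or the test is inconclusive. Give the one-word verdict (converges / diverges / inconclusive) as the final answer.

Let a_n denote the general term. Form the ratio a_{n+1}/a_n and simplify:
a_{n+1}/a_n = n/17 + 1/17
Take the limit as n -> infinity: L = infinity.
Since L = infinity > 1 (or L = infinity), the ratio test implies the series diverges.

diverges


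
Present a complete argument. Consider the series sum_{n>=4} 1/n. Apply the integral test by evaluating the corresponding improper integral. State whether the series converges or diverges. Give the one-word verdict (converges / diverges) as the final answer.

Let f(x) = 1/x. Then f is positive, continuous, and decreasing on [4, infinity), so the integral test applies.
Compute the improper integral int_{4}^infinity f(x) dx:
  antiderivative F(x) = log(x).
  As x -> infinity, log(x) -> infinity.
  So int = infinity - log(4) = infinity. By the integral test, the series diverges.

diverges


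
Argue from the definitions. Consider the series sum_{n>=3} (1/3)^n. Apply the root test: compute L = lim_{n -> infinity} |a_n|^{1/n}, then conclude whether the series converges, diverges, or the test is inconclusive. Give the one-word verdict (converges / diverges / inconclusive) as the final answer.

Let a_n denote the general term. Form |a_n|^(1/n) and simplify:
|a_n|^(1/n) = 1/3
Take the limit as n -> infinity: L = 1/3.
Since L = 1/3 < 1, the root test implies convergence.

converges


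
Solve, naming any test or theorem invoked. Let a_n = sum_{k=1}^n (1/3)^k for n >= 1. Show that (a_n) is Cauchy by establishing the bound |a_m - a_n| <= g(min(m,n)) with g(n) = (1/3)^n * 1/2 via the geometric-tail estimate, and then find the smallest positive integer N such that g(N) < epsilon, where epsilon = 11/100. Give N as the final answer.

For m > n >= 1: |a_m - a_n| = sum_{k=n+1}^m (1/3)^k < sum_{k=n+1}^infinity (1/3)^k = (1/3)^(n+1) / (1 - 1/3) = (1/3)^n * (1/3) * (3/2) = (1/3)^n * 1/2.
So g(n) = (1/3)^n / 2. Since g(n) -> 0, (a_n) is Cauchy.
Now solve g(N) < 11/100: (1/3)^N / 2 < 11/100 <=> 3^N > 1 / (2 * 11/100) = 50/11.
Check powers of 3: 3^1 = 3 <= 50/11, 3^2 = 9 > 50/11.
So the smallest such N is 2. Check: g(2) = 1/(2 * 9) = 1/18 < 11/100.

2


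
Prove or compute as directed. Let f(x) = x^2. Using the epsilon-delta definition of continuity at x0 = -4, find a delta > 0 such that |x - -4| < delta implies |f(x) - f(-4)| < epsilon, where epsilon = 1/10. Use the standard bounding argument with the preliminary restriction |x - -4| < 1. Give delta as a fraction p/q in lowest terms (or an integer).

Factor: |x^2 - (-4)^2| = |x - -4| * |x + -4|.
Impose |x - -4| < 1 first. Then |x + -4| = |(x - -4) + 2*(-4)| <= |x - -4| + 2*|-4| < 1 + 8 = 9.
So |x^2 - (-4)^2| < delta * 9.
We need delta * 9 <= 1/10, i.e. delta <= 1/10/9 = 1/90.
Since 1/90 < 1, this is tighter than 1; take delta = 1/90.
So delta = 1/90 works.

1/90


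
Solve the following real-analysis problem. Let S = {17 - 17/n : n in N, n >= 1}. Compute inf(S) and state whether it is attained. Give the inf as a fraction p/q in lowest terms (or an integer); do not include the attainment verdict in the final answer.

Analysis:
- Values: 0, 17/2, 34/3, 51/4, ... strictly increasing.
- Minimum is 0 (n=1); inf = 0 (attained).
- 17 - 17/n -> 17 from below; sup = 17, not attained.
Conclusion: inf(S) = 0, attained in S.

0


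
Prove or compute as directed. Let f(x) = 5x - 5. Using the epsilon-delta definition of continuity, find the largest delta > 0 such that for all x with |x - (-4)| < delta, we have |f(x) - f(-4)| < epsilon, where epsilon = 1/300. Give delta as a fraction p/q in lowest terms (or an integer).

We compute f(-4) = 5*(-4) - 5 = -25.
|f(x) - f(-4)| = |5x - 5 - (-25)| = |5(x - (-4))| = 5|x - (-4)|.
We need 5|x - (-4)| < 1/300, i.e. |x - (-4)| < 1/300 / 5 = 1/1500.
So any delta <= 1/1500 works. Conversely, if delta > 1/1500, then x = -4 + 1/1500 satisfies |x - (-4)| = 1/1500 < delta but |f(x) - f(-4)| = 5 * 1/1500 = 1/300, which is not < 1/300; so no larger delta works.
Hence the largest such delta is 1/1500.

1/1500


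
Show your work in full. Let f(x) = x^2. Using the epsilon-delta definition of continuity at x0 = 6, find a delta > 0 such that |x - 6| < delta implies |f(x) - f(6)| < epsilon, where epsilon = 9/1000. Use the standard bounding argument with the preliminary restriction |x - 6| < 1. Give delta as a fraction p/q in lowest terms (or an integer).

Factor: |x^2 - (6)^2| = |x - 6| * |x + 6|.
Impose |x - 6| < 1 first. Then |x + 6| = |(x - 6) + 2*(6)| <= |x - 6| + 2*|6| < 1 + 12 = 13.
So |x^2 - (6)^2| < delta * 13.
We need delta * 13 <= 9/1000, i.e. delta <= 9/1000/13 = 9/13000.
Since 9/13000 < 1, this is tighter than 1; take delta = 9/13000.
So delta = 9/13000 works.

9/13000


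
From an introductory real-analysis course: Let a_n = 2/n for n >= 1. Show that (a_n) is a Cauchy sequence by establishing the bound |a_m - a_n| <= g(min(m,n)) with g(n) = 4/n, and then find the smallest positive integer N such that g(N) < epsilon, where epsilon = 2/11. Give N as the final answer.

For any m, n >= 1, by the triangle inequality:
|a_m - a_n| = |2/m - 2/n| <= 2*1/m + 2*1/n <= 4/min(m,n).
So g(n) = 4/n bounds the Cauchy difference. Since g(n) -> 0, (a_n) is Cauchy.
Now solve g(N) < 2/11: 4/N < 2/11 <=> N > 4 / (2/11) = 22.
The smallest integer strictly greater than 22 is N = 23.
Check: g(23) = 4/23 = 4/23 < 2/11; g(22) = 2/11 >= 2/11. So N = 23.

23


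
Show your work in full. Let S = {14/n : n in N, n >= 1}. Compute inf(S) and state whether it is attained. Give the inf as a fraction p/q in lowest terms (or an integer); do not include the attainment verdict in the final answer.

Analysis:
- Values: 14, 7, 14/3, 7/2, ... strictly decreasing.
- The maximum is 14 (n=1); sup = 14 (attained).
- The set is bounded below by 0; 14/n -> 0 so 0 is the greatest lower bound.
- 0 is not in the set, so inf = 0 is not attained.
Conclusion: inf(S) = 0, not attained in S.

0


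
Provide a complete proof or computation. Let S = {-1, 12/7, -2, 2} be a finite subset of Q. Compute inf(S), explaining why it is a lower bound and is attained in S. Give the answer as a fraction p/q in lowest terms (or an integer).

S is finite, so inf(S) = min(S).
Sorted increasing:
-2, -1, 12/7, 2
The extremum is -2.
For every x in S, x >= -2. And -2 is in S, so it is attained.
Therefore inf(S) = -2.

-2


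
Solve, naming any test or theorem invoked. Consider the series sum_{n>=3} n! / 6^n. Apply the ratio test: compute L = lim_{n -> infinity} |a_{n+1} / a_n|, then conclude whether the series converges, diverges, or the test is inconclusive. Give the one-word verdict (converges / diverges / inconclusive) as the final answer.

Let a_n denote the general term. Form the ratio a_{n+1}/a_n and simplify:
a_{n+1}/a_n = n/6 + 1/6
Take the limit as n -> infinity: L = infinity.
Since L = infinity > 1 (or L = infinity), the ratio test implies the series diverges.

diverges


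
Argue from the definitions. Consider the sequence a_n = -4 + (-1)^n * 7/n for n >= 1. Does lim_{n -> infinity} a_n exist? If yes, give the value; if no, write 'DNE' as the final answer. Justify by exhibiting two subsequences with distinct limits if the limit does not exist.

Examine the behaviour of a_n along subsequences.
Even-n subsequence a_{2k} = -4 + 7/(2k) -> -4. Odd-n subsequence a_{2k+1} = -4 - 7/(2k+1) -> -4. Both tend to -4, which suggests the limit is -4; verify directly.
|a_n - (-4)| = |(-1)^n * 7/n| = 7/n for every n >= 1.
Given epsilon > 0, choose a positive integer N > 7/epsilon. Then for all n >= N, |a_n - (-4)| = 7/n <= 7/N < epsilon.
So by the definition of the limit, lim a_n exists and equals -4.

-4


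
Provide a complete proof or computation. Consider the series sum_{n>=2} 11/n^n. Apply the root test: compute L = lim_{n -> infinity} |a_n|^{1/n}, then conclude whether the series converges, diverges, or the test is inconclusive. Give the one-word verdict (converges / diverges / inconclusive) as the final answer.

Let a_n denote the general term. Form |a_n|^(1/n) and simplify:
|a_n|^(1/n) = 11^(1/n)/n
Take the limit as n -> infinity: L = 0.
Since L = 0 < 1, the root test implies convergence.

converges


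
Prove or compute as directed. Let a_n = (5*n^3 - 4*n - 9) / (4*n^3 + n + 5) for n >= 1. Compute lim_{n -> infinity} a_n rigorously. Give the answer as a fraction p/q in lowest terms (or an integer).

Divide numerator and denominator by n^3, the highest power:
numerator / n^3 = 5 - 4/n^2 - 9/n^3
denominator / n^3 = 4 + n^(-2) + 5/n^3
As n -> infinity, all terms of the form c/n^k (k >= 1) tend to 0.
So numerator / n^3 -> 5 and denominator / n^3 -> 4.
Therefore lim a_n = 5/4.

5/4


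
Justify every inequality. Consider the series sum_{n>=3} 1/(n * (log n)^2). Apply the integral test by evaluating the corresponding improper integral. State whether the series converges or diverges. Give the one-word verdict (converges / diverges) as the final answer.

Let f(x) = 1/(x*log(x)^2). Then f is positive, continuous, and decreasing on [3, infinity), so the integral test applies.
Compute the improper integral int_{3}^infinity f(x) dx:
  antiderivative F(x) = -1/log(x).
  F(x) -> 0 as x -> infinity.  int = 0 - F(3) = 1/log(3) < infinity. By the integral test, the series converges.

converges


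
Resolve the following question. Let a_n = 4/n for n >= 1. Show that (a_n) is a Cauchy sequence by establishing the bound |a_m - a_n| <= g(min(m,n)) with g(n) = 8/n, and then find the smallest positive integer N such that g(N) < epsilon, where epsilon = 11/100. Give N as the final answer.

For any m, n >= 1, by the triangle inequality:
|a_m - a_n| = |4/m - 4/n| <= 4*1/m + 4*1/n <= 8/min(m,n).
So g(n) = 8/n bounds the Cauchy difference. Since g(n) -> 0, (a_n) is Cauchy.
Now solve g(N) < 11/100: 8/N < 11/100 <=> N > 8 / (11/100) = 800/11.
The smallest integer strictly greater than 800/11 is N = 73.
Check: g(73) = 8/73 = 8/73 < 11/100; g(72) = 1/9 >= 11/100. So N = 73.

73


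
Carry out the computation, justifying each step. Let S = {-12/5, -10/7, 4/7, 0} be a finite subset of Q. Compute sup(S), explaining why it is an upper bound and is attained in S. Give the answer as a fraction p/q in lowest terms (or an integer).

S is finite, so sup(S) = max(S).
Sorted decreasing:
4/7, 0, -10/7, -12/5
The extremum is 4/7.
For every x in S, x <= 4/7. And 4/7 is in S, so it is attained.
Therefore sup(S) = 4/7.

4/7


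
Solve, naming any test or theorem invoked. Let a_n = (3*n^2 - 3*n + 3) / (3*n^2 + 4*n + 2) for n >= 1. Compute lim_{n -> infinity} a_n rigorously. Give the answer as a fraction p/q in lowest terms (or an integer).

Divide numerator and denominator by n^2, the highest power:
numerator / n^2 = 3 - 3/n + 3/n^2
denominator / n^2 = 3 + 4/n + 2/n^2
As n -> infinity, all terms of the form c/n^k (k >= 1) tend to 0.
So numerator / n^2 -> 3 and denominator / n^2 -> 3.
Therefore lim a_n = 1.

1


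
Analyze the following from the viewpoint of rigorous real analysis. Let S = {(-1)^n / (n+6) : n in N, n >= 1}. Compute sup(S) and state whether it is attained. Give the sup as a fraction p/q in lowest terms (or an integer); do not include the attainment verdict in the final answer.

Analysis:
- Values: -1/7, 1/8, -1/9, 1/10, -1/11, ...
- Positive terms (even n): 1/(2+6), 1/(4+6), ... decreasing -> max = 1/8 (n=2).
- Negative terms (odd n): -1/(1+6), -1/(3+6), ... increasing -> min = -1/7 (n=1).
- So sup = 1/8 (attained at n=2); inf = -1/7 (attained at n=1).
Conclusion: sup(S) = 1/8, attained in S.

1/8


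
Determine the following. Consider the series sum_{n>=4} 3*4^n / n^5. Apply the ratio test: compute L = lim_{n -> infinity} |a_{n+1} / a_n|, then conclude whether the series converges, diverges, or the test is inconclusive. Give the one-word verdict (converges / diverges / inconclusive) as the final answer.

Let a_n denote the general term. Form the ratio a_{n+1}/a_n and simplify:
a_{n+1}/a_n = 4*n^5/(n + 1)^5
Take the limit as n -> infinity: L = 4.
Since L = 4 > 1 (or L = infinity), the ratio test implies the series diverges.

diverges


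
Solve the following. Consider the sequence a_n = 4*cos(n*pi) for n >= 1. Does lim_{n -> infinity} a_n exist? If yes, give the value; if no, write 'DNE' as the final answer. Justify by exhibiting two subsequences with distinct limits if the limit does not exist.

Examine the behaviour of a_n along subsequences.
cos(n*pi) = (-1)^n, so a_n = 4*(-1)^n. a_{2k} = 4 -> 4. a_{2k+1} = -4 -> -4.
Since these two subsequential limits are 4 and -4, distinct, the full sequence cannot converge (a convergent sequence has all subsequences tending to the same limit). So lim a_n does not exist.

DNE


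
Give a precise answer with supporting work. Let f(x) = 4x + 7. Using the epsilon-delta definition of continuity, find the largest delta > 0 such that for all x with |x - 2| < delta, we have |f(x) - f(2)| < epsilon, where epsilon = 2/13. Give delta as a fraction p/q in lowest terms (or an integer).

We compute f(2) = 4*(2) + 7 = 15.
|f(x) - f(2)| = |4x + 7 - (15)| = |4(x - 2)| = 4|x - 2|.
We need 4|x - 2| < 2/13, i.e. |x - 2| < 2/13 / 4 = 1/26.
So any delta <= 1/26 works. Conversely, if delta > 1/26, then x = 2 + 1/26 satisfies |x - 2| = 1/26 < delta but |f(x) - f(2)| = 4 * 1/26 = 2/13, which is not < 2/13; so no larger delta works.
Hence the largest such delta is 1/26.

1/26


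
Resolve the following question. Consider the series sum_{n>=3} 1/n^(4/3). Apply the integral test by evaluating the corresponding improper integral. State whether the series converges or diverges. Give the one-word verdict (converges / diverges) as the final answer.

Let f(x) = x^(-4/3). Then f is positive, continuous, and decreasing on [3, infinity), so the integral test applies.
Compute the improper integral int_{3}^infinity f(x) dx:
  antiderivative F(x) = -3/x^(1/3).
  As x -> infinity, F(x) -> 0 (since p = 4/3 > 1).
  So int = F(infinity) - F(3) = 0 - (-3^(2/3)) = 3^(2/3).
  Finite, so by the integral test, the series converges.

converges


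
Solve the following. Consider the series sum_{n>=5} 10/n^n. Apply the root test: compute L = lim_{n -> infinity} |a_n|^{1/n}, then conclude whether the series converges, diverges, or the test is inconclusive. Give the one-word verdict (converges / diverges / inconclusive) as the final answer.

Let a_n denote the general term. Form |a_n|^(1/n) and simplify:
|a_n|^(1/n) = 10^(1/n)/n
Take the limit as n -> infinity: L = 0.
Since L = 0 < 1, the root test implies convergence.

converges


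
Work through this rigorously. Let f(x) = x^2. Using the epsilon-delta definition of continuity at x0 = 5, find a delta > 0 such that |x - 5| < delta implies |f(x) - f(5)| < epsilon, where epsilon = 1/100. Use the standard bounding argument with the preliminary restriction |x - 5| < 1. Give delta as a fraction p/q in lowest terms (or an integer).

Factor: |x^2 - (5)^2| = |x - 5| * |x + 5|.
Impose |x - 5| < 1 first. Then |x + 5| = |(x - 5) + 2*(5)| <= |x - 5| + 2*|5| < 1 + 10 = 11.
So |x^2 - (5)^2| < delta * 11.
We need delta * 11 <= 1/100, i.e. delta <= 1/100/11 = 1/1100.
Since 1/1100 < 1, this is tighter than 1; take delta = 1/1100.
So delta = 1/1100 works.

1/1100


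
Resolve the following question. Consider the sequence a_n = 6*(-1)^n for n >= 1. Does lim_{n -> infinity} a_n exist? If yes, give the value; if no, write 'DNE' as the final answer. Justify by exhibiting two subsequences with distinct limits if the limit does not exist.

Examine the behaviour of a_n along subsequences.
Even-n subsequence a_{2k} = 6 -> 6. Odd-n subsequence a_{2k+1} = -6 -> -6.
Since these two subsequential limits are 6 and -6, distinct, the full sequence cannot converge (a convergent sequence has all subsequences tending to the same limit). So lim a_n does not exist.

DNE


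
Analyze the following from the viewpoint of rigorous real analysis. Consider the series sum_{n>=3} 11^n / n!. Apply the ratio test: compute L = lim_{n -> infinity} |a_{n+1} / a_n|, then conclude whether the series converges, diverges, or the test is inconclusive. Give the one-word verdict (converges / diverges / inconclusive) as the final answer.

Let a_n denote the general term. Form the ratio a_{n+1}/a_n and simplify:
a_{n+1}/a_n = 11/(n + 1)
Take the limit as n -> infinity: L = 0.
Since L = 0 < 1, the ratio test implies the series converges.

converges


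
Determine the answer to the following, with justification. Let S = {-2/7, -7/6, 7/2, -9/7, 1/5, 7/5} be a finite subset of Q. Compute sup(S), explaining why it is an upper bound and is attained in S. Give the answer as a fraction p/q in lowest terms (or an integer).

S is finite, so sup(S) = max(S).
Sorted decreasing:
7/2, 7/5, 1/5, -2/7, -7/6, -9/7
The extremum is 7/2.
For every x in S, x <= 7/2. And 7/2 is in S, so it is attained.
Therefore sup(S) = 7/2.

7/2


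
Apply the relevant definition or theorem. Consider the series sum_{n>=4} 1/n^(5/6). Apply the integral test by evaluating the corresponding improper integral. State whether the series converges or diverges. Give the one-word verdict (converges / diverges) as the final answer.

Let f(x) = x^(-5/6). Then f is positive, continuous, and decreasing on [4, infinity), so the integral test applies.
Compute the improper integral int_{4}^infinity f(x) dx:
  antiderivative F(x) = 6*x^(1/6).
  As x -> infinity, F(x) -> infinity (since p = 5/6 < 1).
  So the integral diverges. By the integral test, the series diverges.

diverges


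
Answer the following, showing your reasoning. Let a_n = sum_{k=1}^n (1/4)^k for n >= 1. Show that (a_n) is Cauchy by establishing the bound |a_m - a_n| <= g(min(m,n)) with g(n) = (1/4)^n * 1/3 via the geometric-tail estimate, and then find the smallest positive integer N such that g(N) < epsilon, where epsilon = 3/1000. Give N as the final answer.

For m > n >= 1: |a_m - a_n| = sum_{k=n+1}^m (1/4)^k < sum_{k=n+1}^infinity (1/4)^k = (1/4)^(n+1) / (1 - 1/4) = (1/4)^n * (1/4) * (4/3) = (1/4)^n * 1/3.
So g(n) = (1/4)^n / 3. Since g(n) -> 0, (a_n) is Cauchy.
Now solve g(N) < 3/1000: (1/4)^N / 3 < 3/1000 <=> 4^N > 1 / (3 * 3/1000) = 1000/9.
Check powers of 4: 4^3 = 64 <= 1000/9, 4^4 = 256 > 1000/9.
So the smallest such N is 4. Check: g(4) = 1/(3 * 256) = 1/768 < 3/1000.

4


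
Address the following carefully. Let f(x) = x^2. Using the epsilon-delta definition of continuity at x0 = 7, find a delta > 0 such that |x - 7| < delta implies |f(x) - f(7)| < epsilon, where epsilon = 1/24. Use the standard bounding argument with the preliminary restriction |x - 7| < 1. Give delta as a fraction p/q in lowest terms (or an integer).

Factor: |x^2 - (7)^2| = |x - 7| * |x + 7|.
Impose |x - 7| < 1 first. Then |x + 7| = |(x - 7) + 2*(7)| <= |x - 7| + 2*|7| < 1 + 14 = 15.
So |x^2 - (7)^2| < delta * 15.
We need delta * 15 <= 1/24, i.e. delta <= 1/24/15 = 1/360.
Since 1/360 < 1, this is tighter than 1; take delta = 1/360.
So delta = 1/360 works.

1/360


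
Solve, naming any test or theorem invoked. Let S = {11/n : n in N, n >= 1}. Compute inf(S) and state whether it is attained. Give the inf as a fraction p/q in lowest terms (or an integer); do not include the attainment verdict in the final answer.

Analysis:
- Values: 11, 11/2, 11/3, 11/4, ... strictly decreasing.
- The maximum is 11 (n=1); sup = 11 (attained).
- The set is bounded below by 0; 11/n -> 0 so 0 is the greatest lower bound.
- 0 is not in the set, so inf = 0 is not attained.
Conclusion: inf(S) = 0, not attained in S.

0


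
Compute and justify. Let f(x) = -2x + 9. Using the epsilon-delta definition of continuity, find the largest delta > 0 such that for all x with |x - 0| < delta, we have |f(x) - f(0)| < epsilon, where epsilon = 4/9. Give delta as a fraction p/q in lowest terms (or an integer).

We compute f(0) = -2*(0) + 9 = 9.
|f(x) - f(0)| = |-2x + 9 - (9)| = |-2(x - 0)| = 2|x - 0|.
We need 2|x - 0| < 4/9, i.e. |x - 0| < 4/9 / 2 = 2/9.
So any delta <= 2/9 works. Conversely, if delta > 2/9, then x = 0 + 2/9 satisfies |x - 0| = 2/9 < delta but |f(x) - f(0)| = 2 * 2/9 = 4/9, which is not < 4/9; so no larger delta works.
Hence the largest such delta is 2/9.

2/9


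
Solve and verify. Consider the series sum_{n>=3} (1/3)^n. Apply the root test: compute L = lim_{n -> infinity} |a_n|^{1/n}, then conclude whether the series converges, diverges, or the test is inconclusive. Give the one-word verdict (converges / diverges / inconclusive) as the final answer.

Let a_n denote the general term. Form |a_n|^(1/n) and simplify:
|a_n|^(1/n) = 1/3
Take the limit as n -> infinity: L = 1/3.
Since L = 1/3 < 1, the root test implies convergence.

converges


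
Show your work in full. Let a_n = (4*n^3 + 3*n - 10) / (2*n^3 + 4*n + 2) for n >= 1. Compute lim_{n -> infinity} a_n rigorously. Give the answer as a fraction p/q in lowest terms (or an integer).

Divide numerator and denominator by n^3, the highest power:
numerator / n^3 = 4 + 3/n^2 - 10/n^3
denominator / n^3 = 2 + 4/n^2 + 2/n^3
As n -> infinity, all terms of the form c/n^k (k >= 1) tend to 0.
So numerator / n^3 -> 4 and denominator / n^3 -> 2.
Therefore lim a_n = 2.

2


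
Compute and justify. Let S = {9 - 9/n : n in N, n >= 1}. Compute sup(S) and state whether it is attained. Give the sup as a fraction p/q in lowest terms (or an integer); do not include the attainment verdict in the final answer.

Analysis:
- Values: 0, 9/2, 6, 27/4, ... strictly increasing.
- Minimum is 0 (n=1); inf = 0 (attained).
- 9 - 9/n -> 9 from below; sup = 9, not attained.
Conclusion: sup(S) = 9, not attained in S.

9


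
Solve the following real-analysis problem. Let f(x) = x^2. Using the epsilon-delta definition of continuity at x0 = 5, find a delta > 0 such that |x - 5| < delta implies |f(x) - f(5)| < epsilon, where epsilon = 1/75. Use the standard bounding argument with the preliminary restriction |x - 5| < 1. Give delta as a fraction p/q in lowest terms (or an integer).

Factor: |x^2 - (5)^2| = |x - 5| * |x + 5|.
Impose |x - 5| < 1 first. Then |x + 5| = |(x - 5) + 2*(5)| <= |x - 5| + 2*|5| < 1 + 10 = 11.
So |x^2 - (5)^2| < delta * 11.
We need delta * 11 <= 1/75, i.e. delta <= 1/75/11 = 1/825.
Since 1/825 < 1, this is tighter than 1; take delta = 1/825.
So delta = 1/825 works.

1/825


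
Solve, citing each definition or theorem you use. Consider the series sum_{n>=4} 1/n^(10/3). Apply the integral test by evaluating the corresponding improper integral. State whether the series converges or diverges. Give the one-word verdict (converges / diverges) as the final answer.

Let f(x) = x^(-10/3). Then f is positive, continuous, and decreasing on [4, infinity), so the integral test applies.
Compute the improper integral int_{4}^infinity f(x) dx:
  antiderivative F(x) = -3/(7*x^(7/3)).
  As x -> infinity, F(x) -> 0 (since p = 10/3 > 1).
  So int = F(infinity) - F(4) = 0 - (-3*2^(1/3)/224) = 3*2^(1/3)/224.
  Finite, so by the integral test, the series converges.

converges


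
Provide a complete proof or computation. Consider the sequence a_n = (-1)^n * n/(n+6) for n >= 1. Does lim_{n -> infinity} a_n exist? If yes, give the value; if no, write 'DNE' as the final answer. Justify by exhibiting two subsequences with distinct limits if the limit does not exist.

Examine the behaviour of a_n along subsequences.
a_{2k} = 2k/(2k+6) -> 1. a_{2k+1} = -(2k+1)/(2k+7) -> -1.
Since these two subsequential limits are 1 and -1, distinct, the full sequence cannot converge (a convergent sequence has all subsequences tending to the same limit). So lim a_n does not exist.

DNE


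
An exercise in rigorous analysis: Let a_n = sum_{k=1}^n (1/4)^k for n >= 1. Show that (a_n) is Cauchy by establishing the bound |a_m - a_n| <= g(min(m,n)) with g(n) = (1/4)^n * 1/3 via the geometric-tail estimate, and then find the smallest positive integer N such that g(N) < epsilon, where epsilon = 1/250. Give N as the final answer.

For m > n >= 1: |a_m - a_n| = sum_{k=n+1}^m (1/4)^k < sum_{k=n+1}^infinity (1/4)^k = (1/4)^(n+1) / (1 - 1/4) = (1/4)^n * (1/4) * (4/3) = (1/4)^n * 1/3.
So g(n) = (1/4)^n / 3. Since g(n) -> 0, (a_n) is Cauchy.
Now solve g(N) < 1/250: (1/4)^N / 3 < 1/250 <=> 4^N > 1 / (3 * 1/250) = 250/3.
Check powers of 4: 4^3 = 64 <= 250/3, 4^4 = 256 > 250/3.
So the smallest such N is 4. Check: g(4) = 1/(3 * 256) = 1/768 < 1/250.

4


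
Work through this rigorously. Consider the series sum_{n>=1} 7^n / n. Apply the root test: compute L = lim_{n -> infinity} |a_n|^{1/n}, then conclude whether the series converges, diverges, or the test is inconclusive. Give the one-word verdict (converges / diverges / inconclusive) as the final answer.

Let a_n denote the general term. Form |a_n|^(1/n) and simplify:
|a_n|^(1/n) = 7/n^(1/n)
Take the limit as n -> infinity: L = 7.
Since L = 7 > 1, the root test implies divergence.

diverges


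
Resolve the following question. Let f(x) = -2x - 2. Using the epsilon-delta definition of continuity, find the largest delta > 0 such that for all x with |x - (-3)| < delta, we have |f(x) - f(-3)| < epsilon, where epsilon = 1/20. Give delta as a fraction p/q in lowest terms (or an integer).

We compute f(-3) = -2*(-3) - 2 = 4.
|f(x) - f(-3)| = |-2x - 2 - (4)| = |-2(x - (-3))| = 2|x - (-3)|.
We need 2|x - (-3)| < 1/20, i.e. |x - (-3)| < 1/20 / 2 = 1/40.
So any delta <= 1/40 works. Conversely, if delta > 1/40, then x = -3 + 1/40 satisfies |x - (-3)| = 1/40 < delta but |f(x) - f(-3)| = 2 * 1/40 = 1/20, which is not < 1/20; so no larger delta works.
Hence the largest such delta is 1/40.

1/40


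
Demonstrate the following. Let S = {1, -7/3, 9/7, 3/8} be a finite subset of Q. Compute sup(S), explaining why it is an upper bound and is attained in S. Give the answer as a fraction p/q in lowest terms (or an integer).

S is finite, so sup(S) = max(S).
Sorted decreasing:
9/7, 1, 3/8, -7/3
The extremum is 9/7.
For every x in S, x <= 9/7. And 9/7 is in S, so it is attained.
Therefore sup(S) = 9/7.

9/7


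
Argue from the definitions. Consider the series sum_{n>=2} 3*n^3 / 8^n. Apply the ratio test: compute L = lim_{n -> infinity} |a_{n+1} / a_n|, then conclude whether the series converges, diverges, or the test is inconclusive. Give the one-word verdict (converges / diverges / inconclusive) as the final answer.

Let a_n denote the general term. Form the ratio a_{n+1}/a_n and simplify:
a_{n+1}/a_n = (n + 1)^3/(8*n^3)
Take the limit as n -> infinity: L = 1/8.
Since L = 1/8 < 1, the ratio test implies the series converges.

converges


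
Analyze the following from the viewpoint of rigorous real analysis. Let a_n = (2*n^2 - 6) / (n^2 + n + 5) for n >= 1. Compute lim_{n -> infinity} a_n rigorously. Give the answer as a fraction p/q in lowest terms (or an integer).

Divide numerator and denominator by n^2, the highest power:
numerator / n^2 = 2 - 6/n^2
denominator / n^2 = 1 + 1/n + 5/n^2
As n -> infinity, all terms of the form c/n^k (k >= 1) tend to 0.
So numerator / n^2 -> 2 and denominator / n^2 -> 1.
Therefore lim a_n = 2.

2


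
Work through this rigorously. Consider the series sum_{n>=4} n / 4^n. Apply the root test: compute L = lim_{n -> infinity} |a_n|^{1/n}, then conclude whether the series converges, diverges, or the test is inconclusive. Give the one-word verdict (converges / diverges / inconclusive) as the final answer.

Let a_n denote the general term. Form |a_n|^(1/n) and simplify:
|a_n|^(1/n) = n^(1/n)/4
Take the limit as n -> infinity: L = 1/4.
Since L = 1/4 < 1, the root test implies convergence.

converges


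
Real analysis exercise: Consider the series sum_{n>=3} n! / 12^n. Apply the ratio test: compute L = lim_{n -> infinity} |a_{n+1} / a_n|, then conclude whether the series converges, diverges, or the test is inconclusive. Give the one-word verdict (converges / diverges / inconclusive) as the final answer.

Let a_n denote the general term. Form the ratio a_{n+1}/a_n and simplify:
a_{n+1}/a_n = n/12 + 1/12
Take the limit as n -> infinity: L = infinity.
Since L = infinity > 1 (or L = infinity), the ratio test implies the series diverges.

diverges
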